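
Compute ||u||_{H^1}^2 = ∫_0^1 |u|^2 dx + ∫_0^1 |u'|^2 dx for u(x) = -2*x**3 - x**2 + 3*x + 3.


||u||_{H^1}^2 = 267/14

The H^1 norm (squared) on an interval (0, L) is
  ||u||_{H^1}^2 = ∫_0^L u(x)^2 dx + ∫_0^L u'(x)^2 dx.
Compute u'(x) = -6*x**2 - 2*x + 3.
Then u(x)^2 = 4*x**6 + 4*x**5 - 11*x**4 - 18*x**3 + 3*x**2 + 18*x + 9 and u'(x)^2 = 36*x**4 + 24*x**3 - 32*x**2 - 12*x + 9.
Integrate each monomial from 0 to 1 using ∫_0^1 c·x^n dx = c·1^(n+1)/(n+1):
  ∫_0^1 u(x)^2 dx = ∫_0^1 (4*x^6 + 4*x^5 - 11*x^4 - 18*x^3 + 3*x^2 + 18*x + 9) dx. Term by term:
    ∫_0^1 4*x^6 dx = 4/7;  ∫_0^1 4*x^5 dx = 2/3;  ∫_0^1 -11*x^4 dx = -11/5;
    ∫_0^1 -18*x^3 dx = -9/2;  ∫_0^1 3*x^2 dx = 1;  ∫_0^1 18*x dx = 9;
    ∫_0^1 9 dx = 9.
  Sum: 4/7 + 2/3 − 11/5 − 9/2 + 1 + 9 + 9 = 2843/210.
  ∫_0^1 u'(x)^2 dx = ∫_0^1 (36*x^4 + 24*x^3 - 32*x^2 - 12*x + 9) dx. Term by term:
    ∫_0^1 36*x^4 dx = 36/5;  ∫_0^1 24*x^3 dx = 6;  ∫_0^1 -32*x^2 dx = -32/3;
    ∫_0^1 -12*x dx = -6;  ∫_0^1 9 dx = 9.
  Sum: 36/5 + 6 − 32/3 − 6 + 9 = 83/15.
Adding: ||u||_{H^1}^2 = 2843/210 + 83/15 = 267/14.


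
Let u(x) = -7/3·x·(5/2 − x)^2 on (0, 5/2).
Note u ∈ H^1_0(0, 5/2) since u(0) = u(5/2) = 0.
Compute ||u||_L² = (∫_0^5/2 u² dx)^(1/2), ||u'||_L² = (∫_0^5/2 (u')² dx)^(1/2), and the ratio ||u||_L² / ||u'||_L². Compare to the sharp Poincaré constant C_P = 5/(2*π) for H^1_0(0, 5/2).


||u||_L² / ||u'||_L² = 5*sqrt(14)/28 < C_P = 5/(2*π).

u(x) = -7/3·x·(5/2 − x)^2, so u'(x) = -7*x^2 + 70*x/3 - 175/12.
u(x) = -7/3·x·(5/2 − x)^2 vanishes at x = 0 and x = 5/2, so u ∈ H^1_0(0, 5/2). Differentiate via the product rule and integrate the resulting polynomials term by term.
  ∫_0^5/2 u² dx = ∫_0^5/2 (49*x^6/9 - 490*x^5/9 + 1225*x^4/6 - 6125*x^3/18 + 30625*x^2/144) dx. Term by term:
    ∫_0^5/2 49*x^6/9 dx = 546875/1152;  ∫_0^5/2 -490*x^5/9 dx = -3828125/1728;  ∫_0^5/2 1225*x^4/6 dx = 765625/192;
    ∫_0^5/2 -6125*x^3/18 dx = -3828125/1152;  ∫_0^5/2 30625*x^2/144 dx = 3828125/3456.
  Sum: 546875/1152 − 3828125/1728 + 765625/192 − 3828125/1152 + 3828125/3456 = 109375/3456.
  ∫_0^5/2 (u')² dx = ∫_0^5/2 (49*x^4 - 980*x^3/3 + 13475*x^2/18 - 6125*x/9 + 30625/144) dx. Term by term:
    ∫_0^5/2 49*x^4 dx = 30625/32;  ∫_0^5/2 -980*x^3/3 dx = -153125/48;  ∫_0^5/2 13475*x^2/18 dx = 1684375/432;
    ∫_0^5/2 -6125*x/9 dx = -153125/72;  ∫_0^5/2 30625/144 dx = 153125/288.
  Sum: 30625/32 − 153125/48 + 1684375/432 − 153125/72 + 153125/288 = 30625/432.
∫_0^5/2 u² dx = 109375/3456, so ||u||_L² = 125*sqrt(42)/144.
∫_0^5/2 (u')² dx = 30625/432, so ||u'||_L² = 175*sqrt(3)/36.
Ratio ||u||_L² / ||u'||_L² = 5*sqrt(14)/28.
Sharp Poincaré constant on H^1_0(0, 5/2) is C_P = L/π = 5/(2*π), achieved by sin(2*π/5·x).
A polynomial bump cannot attain the sharp Poincaré constant (only the first sine eigenfunction does), so the ratio is strictly less than C_P, consistent with ||u||_L² ≤ C_P ||u'||_L².


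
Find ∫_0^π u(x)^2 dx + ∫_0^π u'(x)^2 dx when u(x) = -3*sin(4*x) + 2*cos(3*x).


||u||_{H^1(0,π)}^2 = -960/7 + 193*π/2

u'(x) = -6*sin(3*x) - 12*cos(4*x).
Expand u² and (u')² and integrate term by term on (0, π), using: for integers n ≥ 1, ∫_0^π sin²(nx) dx = ∫_0^π cos²(nx) dx = π/2; for n ≠ n', ∫_0^π sin(nx)sin(n'x) dx = ∫_0^π cos(nx)cos(n'x) dx = 0; and by product-to-sum, ∫_0^π sin(nx)cos(n'x) dx = ½∫_0^π [sin((n+n')x) + sin((n−n')x)] dx, which is 0 when n+n' is even and 2n/(n²−n'²) when n+n' is odd (it need not vanish on (0, π)).
  u² squared terms: (-3)²·∫sin(4x)² dx = 9·π/2 = 9*π/2;  (2)²·∫cos(3x)² dx = 4·π/2 = 2*π.
  u² cross terms: 2·(-3)·(2)·∫sin(4x)·cos(3x) dx = -12·(8/7) = -96/7.
  So ∫_0^π u² dx = 9*π/2 + 2*π − 96/7 = -96/7 + 13*π/2.
  (u')² squared terms: (-12)²·∫cos(4x)² dx = 144·π/2 = 72*π;  (-6)²·∫sin(3x)² dx = 36·π/2 = 18*π.
  (u')² cross terms: 2·(-12)·(-6)·∫cos(4x)·sin(3x) dx = 144·(-6/7) = -864/7.
  So ∫_0^π (u')² dx = 72*π + 18*π − 864/7 = -864/7 + 90*π.
||u||_{H^1}^2 = (-96/7 + 13*π/2) + (-864/7 + 90*π) = -960/7 + 193*π/2.


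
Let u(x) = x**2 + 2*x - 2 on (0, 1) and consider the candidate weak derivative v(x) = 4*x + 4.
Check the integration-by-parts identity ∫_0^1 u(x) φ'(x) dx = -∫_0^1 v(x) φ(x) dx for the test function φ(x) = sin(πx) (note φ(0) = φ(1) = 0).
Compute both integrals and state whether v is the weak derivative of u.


LHS = -6/π, RHS = -12/π. No, v is not the weak derivative of u.

u(x) = x**2 + 2*x - 2, classical derivative u'(x) = 2*x + 2.
φ(x) = sin(πx), so φ'(x) = π*cos(π*x).
Note φ(0) = φ(1) = 0, so the boundary term u·φ vanishes.
LHS = ∫_0^1 u(x) φ'(x) dx = ∫_0^1 (π*x^2*cos(π*x) + 2*π*x*cos(π*x) - 2*π*cos(π*x)) dx. Term by term:
  ∫_0^1 -2*π*cos(π*x) dx = 0;  ∫_0^1 π*x^2*cos(π*x) dx = -2/π;  ∫_0^1 2*π*x*cos(π*x) dx = -4/π.
Sum: 0 − 2/π − 4/π = -6/π.
So LHS = -6/π.
∫_0^1 v(x) φ(x) dx = ∫_0^1 (4*x*sin(π*x) + 4*sin(π*x)) dx. Term by term:
  ∫_0^1 4*sin(π*x) dx = 8/π;  ∫_0^1 4*x*sin(π*x) dx = 4/π.
Sum: 8/π + 4/π = 12/π.
So RHS = -∫_0^1 v(x) φ(x) dx = -12/π.
LHS − RHS = 6/π ≠ 0, so the identity fails.
(For a valid weak derivative the identity must hold for EVERY test function, in particular this one. The failure shows v is NOT the weak derivative of u.)
Correct weak derivative would be u'(x) = 2*x + 2.


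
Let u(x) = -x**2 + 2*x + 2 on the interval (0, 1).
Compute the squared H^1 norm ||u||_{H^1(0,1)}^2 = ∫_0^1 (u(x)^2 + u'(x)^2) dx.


||u||_{H^1}^2 = 128/15

The H^1 norm (squared) on an interval (0, L) is
  ||u||_{H^1}^2 = ∫_0^L u(x)^2 dx + ∫_0^L u'(x)^2 dx.
Compute u'(x) = 2 - 2*x.
Then u(x)^2 = x**4 - 4*x**3 + 8*x + 4 and u'(x)^2 = 4*x**2 - 8*x + 4.
Integrate each monomial from 0 to 1 using ∫_0^1 c·x^n dx = c·1^(n+1)/(n+1):
  ∫_0^1 u(x)^2 dx = ∫_0^1 (x^4 - 4*x^3 + 8*x + 4) dx. Term by term:
    ∫_0^1 x^4 dx = 1/5;  ∫_0^1 -4*x^3 dx = -1;  ∫_0^1 8*x dx = 4;
    ∫_0^1 4 dx = 4.
  Sum: 1/5 − 1 + 4 + 4 = 36/5.
  ∫_0^1 u'(x)^2 dx = ∫_0^1 (4*x^2 - 8*x + 4) dx. Term by term:
    ∫_0^1 4*x^2 dx = 4/3;  ∫_0^1 -8*x dx = -4;  ∫_0^1 4 dx = 4.
  Sum: 4/3 − 4 + 4 = 4/3.
Adding: ||u||_{H^1}^2 = 36/5 + 4/3 = 128/15.


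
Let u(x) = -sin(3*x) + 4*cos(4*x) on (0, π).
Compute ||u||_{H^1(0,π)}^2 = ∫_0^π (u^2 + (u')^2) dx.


||u||_{H^1(0,π)}^2 = 816/7 + 141*π

u'(x) = -16*sin(4*x) - 3*cos(3*x).
Expand u² and (u')² and integrate term by term on (0, π), using: for integers n ≥ 1, ∫_0^π sin²(nx) dx = ∫_0^π cos²(nx) dx = π/2; for n ≠ n', ∫_0^π sin(nx)sin(n'x) dx = ∫_0^π cos(nx)cos(n'x) dx = 0; and by product-to-sum, ∫_0^π sin(nx)cos(n'x) dx = ½∫_0^π [sin((n+n')x) + sin((n−n')x)] dx, which is 0 when n+n' is even and 2n/(n²−n'²) when n+n' is odd (it need not vanish on (0, π)).
  u² squared terms: (-1)²·∫sin(3x)² dx = 1·π/2 = π/2;  (4)²·∫cos(4x)² dx = 16·π/2 = 8*π.
  u² cross terms: 2·(-1)·(4)·∫sin(3x)·cos(4x) dx = -8·(-6/7) = 48/7.
  So ∫_0^π u² dx = π/2 + 8*π + 48/7 = 48/7 + 17*π/2.
  (u')² squared terms: (-16)²·∫sin(4x)² dx = 256·π/2 = 128*π;  (-3)²·∫cos(3x)² dx = 9·π/2 = 9*π/2.
  (u')² cross terms: 2·(-16)·(-3)·∫sin(4x)·cos(3x) dx = 96·(8/7) = 768/7.
  So ∫_0^π (u')² dx = 128*π + 9*π/2 + 768/7 = 768/7 + 265*π/2.
||u||_{H^1}^2 = (48/7 + 17*π/2) + (768/7 + 265*π/2) = 816/7 + 141*π.


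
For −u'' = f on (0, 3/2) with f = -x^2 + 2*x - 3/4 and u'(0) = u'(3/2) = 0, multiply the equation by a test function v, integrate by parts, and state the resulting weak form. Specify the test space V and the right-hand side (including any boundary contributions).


V = H^1(0, 3/2) (no boundary constraint on v; u is determined up to an additive constant); weak form: ∫_0^3/2 u'v' dx = ∫_0^3/2 (-x^2 + 2*x - 3/4) v dx for all v ∈ V.

Multiply both sides by a test function v and integrate from 0 to 3/2:
  ∫_0^3/2 −u''(x) v(x) dx = ∫_0^3/2 f(x) v(x) dx.
Integrate the LHS by parts once:
  ∫_0^3/2 −u'' v dx = −[u'(x) v(x)]_0^3/2 + ∫_0^3/2 u'(x) v'(x) dx.
Thus ∫_0^3/2 u'(x) v'(x) dx = ∫_0^3/2 f(x) v(x) dx + [u'(x) v(x)]_0^3/2.
Choose V so that boundary terms are either known or forced to vanish.
u has homogeneous Neumann: u'(0) = u'(3/2) = 0. So [u' v]_0^3/2 = 0·v(3/2) − 0·v(0) = 0 for any v; take V = H^1(0, 3/2).
Weak formulation: find u (satisfying any essential BC) such that ∫_0^3/2 u'(x) v'(x) dx = ∫_0^3/2 f v dx for all v ∈ V (homogeneous Neumann, so boundary terms vanish).
Substituting f(x) = -x^2 + 2*x - 3/4, the right-hand side is ∫_0^3/2 (-x^2 + 2*x - 3/4) v dx.
Compatibility check (pure Neumann): taking v ≡ 1 ∈ V gives 0 = ∫_0^3/2 f dx + (0) − (0), i.e. ∫_0^3/2 f dx must equal u'(0) − u'(3/2) = 0. Indeed ∫_0^3/2 (-x^2 + 2*x - 3/4) dx = 0, so the data are compatible. The solution is then unique only up to an additive constant (fix it e.g. by requiring ∫_0^3/2 u dx = 0).


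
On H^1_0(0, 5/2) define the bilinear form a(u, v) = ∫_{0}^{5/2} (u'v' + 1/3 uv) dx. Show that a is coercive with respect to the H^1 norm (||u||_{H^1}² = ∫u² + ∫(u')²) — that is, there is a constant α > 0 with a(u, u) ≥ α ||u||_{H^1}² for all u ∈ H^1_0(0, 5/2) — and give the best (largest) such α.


α = (25 + 12*π^2)/(3*(25 + 4*π^2))

Coercivity of a(·,·) on H^1_0(0, 5/2) means a(u, u) ≥ α ||u||_{H^1}² for every u ∈ H^1_0.
The interval has length L = 5/2, and Poincaré/coercivity depend only on L. Here a(u, u) = ∫(u')² + (1/3)·∫u².
Here 0 < c = 1/3 < 1. The condition a(u,u) ≥ α||u||_{H^1}² reads (1−α)∫(u')² ≥ (α−c)∫u². Any admissible α is ≤ 1 (rapidly oscillating u have ∫u²/∫(u')² → 0), and α = 1 would force 0 ≥ (1−c)∫u², impossible since c < 1; so 1−α > 0. By the sharp Poincaré inequality on H^1_0 of an interval of length L, ∫(u')² ≥ (π/L)²∫u² with equality for the first sine mode sin(π(x−x₀)/L) (x₀ the left endpoint), so the inequality holds for all u iff (1−α)(π/L)² ≥ α − c, i.e. α ≤ ((π/L)² + c)/((π/L)² + 1) = (1 + c(L/π)²)/(1 + (L/π)²). With (π/L)² = 4*π^2/25 and c = 1/3, the largest admissible constant is α = ((π/L)² + c)/((π/L)² + 1).
Simplifying, α = (25 + 12*π^2)/(3*(25 + 4*π^2)).


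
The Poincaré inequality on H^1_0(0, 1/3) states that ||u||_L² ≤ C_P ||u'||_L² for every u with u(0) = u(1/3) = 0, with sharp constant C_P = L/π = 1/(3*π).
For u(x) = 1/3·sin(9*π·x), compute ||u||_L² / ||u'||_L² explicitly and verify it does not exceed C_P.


||u||_L² / ||u'||_L² = 1/(9*π) < C_P = 1/(3*π).

u(x) = 1/3·sin(9*π·x), so u'(x) = 3*π*cos(9*π*x).
Writing u(x) = A·sin(kπx/L) with A = 1/3 and k = 3, use ∫_0^L sin²(kπx/L) dx = L/2 and ∫_0^L cos²(kπx/L) dx = L/2.
u² = 1/9·sin²(9*π·x) and (u')² = 9*π^2·cos²(9*π·x), and each of sin², cos² integrates to L/2 = 1/6 over (0, 1/3).
∫_0^1/3 u² dx = 1/54, so ||u||_L² = sqrt(6)/18.
∫_0^1/3 (u')² dx = 3*π^2/2, so ||u'||_L² = sqrt(6)*π/2.
Ratio ||u||_L² / ||u'||_L² = 1/(9*π).
Sharp Poincaré constant on H^1_0(0, 1/3) is C_P = L/π = 1/(3*π), achieved by sin(3*π·x).
This is the k = 3 harmonic; the ratio L/(kπ) is strictly less than C_P = L/π, consistent with the sharp inequality ||u||_L² ≤ C_P ||u'||_L².


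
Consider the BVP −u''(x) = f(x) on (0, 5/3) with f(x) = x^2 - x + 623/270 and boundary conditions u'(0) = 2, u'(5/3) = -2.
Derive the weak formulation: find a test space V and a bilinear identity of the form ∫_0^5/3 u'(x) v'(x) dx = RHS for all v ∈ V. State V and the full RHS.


V = H^1(0, 5/3) (v unrestricted at boundary; u is determined up to an additive constant); weak form: ∫_0^5/3 u'v' dx = ∫_0^5/3 (x^2 - x + 623/270) v dx − 2·v(5/3) − 2·v(0) for all v ∈ V.

Multiply both sides by a test function v and integrate from 0 to 5/3:
  ∫_0^5/3 −u''(x) v(x) dx = ∫_0^5/3 f(x) v(x) dx.
Integrate the LHS by parts once:
  ∫_0^5/3 −u'' v dx = −[u'(x) v(x)]_0^5/3 + ∫_0^5/3 u'(x) v'(x) dx.
Thus ∫_0^5/3 u'(x) v'(x) dx = ∫_0^5/3 f(x) v(x) dx + [u'(x) v(x)]_0^5/3.
Choose V so that boundary terms are either known or forced to vanish.
u has inhomogeneous Neumann u'(0) = 2, u'(5/3) = -2. [u' v]_0^5/3 = (-2)·v(5/3) − (2)·v(0) = − 2·v(5/3) − 2·v(0). Take V = H^1(0, 5/3); boundary term becomes part of RHS.
Weak formulation: find u (satisfying any essential BC) such that ∫_0^5/3 u'(x) v'(x) dx = ∫_0^5/3 f v dx − 2·v(5/3) − 2·v(0) for all v ∈ V (Neumann data are natural BCs: they enter the RHS as boundary terms).
Substituting f(x) = x^2 - x + 623/270, the right-hand side is ∫_0^5/3 (x^2 - x + 623/270) v dx − 2·v(5/3) − 2·v(0).
Compatibility check (pure Neumann): taking v ≡ 1 ∈ V gives 0 = ∫_0^5/3 f dx + (-2) − (2), i.e. ∫_0^5/3 f dx must equal u'(0) − u'(5/3) = 4. Indeed ∫_0^5/3 (x^2 - x + 623/270) dx = 4, so the data are compatible. The solution is then unique only up to an additive constant (fix it e.g. by requiring ∫_0^5/3 u dx = 0).


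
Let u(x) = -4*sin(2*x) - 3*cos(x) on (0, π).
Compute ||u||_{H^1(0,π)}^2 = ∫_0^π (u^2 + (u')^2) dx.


||u||_{H^1(0,π)}^2 = 64 + 49*π

u'(x) = 3*sin(x) - 8*cos(2*x).
Expand u² and (u')² and integrate term by term on (0, π), using: for integers n ≥ 1, ∫_0^π sin²(nx) dx = ∫_0^π cos²(nx) dx = π/2; for n ≠ n', ∫_0^π sin(nx)sin(n'x) dx = ∫_0^π cos(nx)cos(n'x) dx = 0; and by product-to-sum, ∫_0^π sin(nx)cos(n'x) dx = ½∫_0^π [sin((n+n')x) + sin((n−n')x)] dx, which is 0 when n+n' is even and 2n/(n²−n'²) when n+n' is odd (it need not vanish on (0, π)).
  u² squared terms: (-4)²·∫sin(2x)² dx = 16·π/2 = 8*π;  (-3)²·∫cos(x)² dx = 9·π/2 = 9*π/2.
  u² cross terms: 2·(-4)·(-3)·∫sin(2x)·cos(x) dx = 24·(4/3) = 32.
  So ∫_0^π u² dx = 8*π + 9*π/2 + 32 = 32 + 25*π/2.
  (u')² squared terms: (-8)²·∫cos(2x)² dx = 64·π/2 = 32*π;  (3)²·∫sin(x)² dx = 9·π/2 = 9*π/2.
  (u')² cross terms: 2·(-8)·(3)·∫cos(2x)·sin(x) dx = -48·(-2/3) = 32.
  So ∫_0^π (u')² dx = 32*π + 9*π/2 + 32 = 32 + 73*π/2.
||u||_{H^1}^2 = (32 + 25*π/2) + (32 + 73*π/2) = 64 + 49*π.


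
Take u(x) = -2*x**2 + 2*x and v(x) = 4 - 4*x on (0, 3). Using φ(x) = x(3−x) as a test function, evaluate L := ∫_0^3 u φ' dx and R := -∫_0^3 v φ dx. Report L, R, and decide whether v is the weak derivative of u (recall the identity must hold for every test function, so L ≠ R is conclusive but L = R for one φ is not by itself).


LHS = 18, RHS = 9. No, v is not the weak derivative of u.

u(x) = -2*x**2 + 2*x, classical derivative u'(x) = 2 - 4*x.
φ(x) = x(3−x), so φ'(x) = 3 - 2*x.
Note φ(0) = φ(3) = 0, so the boundary term u·φ vanishes.
LHS = ∫_0^3 u(x) φ'(x) dx = ∫_0^3 (4*x^3 - 10*x^2 + 6*x) dx. Term by term:
  ∫_0^3 4*x^3 dx = 81;  ∫_0^3 -10*x^2 dx = -90;  ∫_0^3 6*x dx = 27.
Sum: 81 − 90 + 27 = 18.
So LHS = 18.
∫_0^3 v(x) φ(x) dx = ∫_0^3 (4*x^3 - 16*x^2 + 12*x) dx. Term by term:
  ∫_0^3 4*x^3 dx = 81;  ∫_0^3 -16*x^2 dx = -144;  ∫_0^3 12*x dx = 54.
Sum: 81 − 144 + 54 = -9.
So RHS = -∫_0^3 v(x) φ(x) dx = 9.
LHS − RHS = 9 ≠ 0, so the identity fails.
(For a valid weak derivative the identity must hold for EVERY test function, in particular this one. The failure shows v is NOT the weak derivative of u.)
Correct weak derivative would be u'(x) = 2 - 4*x.


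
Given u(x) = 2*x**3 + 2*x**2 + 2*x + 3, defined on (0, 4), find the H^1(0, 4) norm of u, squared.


||u||_{H^1}^2 = 1066684/35

The H^1 norm (squared) on an interval (0, L) is
  ||u||_{H^1}^2 = ∫_0^L u(x)^2 dx + ∫_0^L u'(x)^2 dx.
Compute u'(x) = 6*x**2 + 4*x + 2.
Then u(x)^2 = 4*x**6 + 8*x**5 + 12*x**4 + 20*x**3 + 16*x**2 + 12*x + 9 and u'(x)^2 = 36*x**4 + 48*x**3 + 40*x**2 + 16*x + 4.
Integrate each monomial from 0 to 4 using ∫_0^4 c·x^n dx = c·4^(n+1)/(n+1):
  ∫_0^4 u(x)^2 dx = ∫_0^4 (4*x^6 + 8*x^5 + 12*x^4 + 20*x^3 + 16*x^2 + 12*x + 9) dx. Term by term:
    ∫_0^4 4*x^6 dx = 65536/7;  ∫_0^4 8*x^5 dx = 16384/3;  ∫_0^4 12*x^4 dx = 12288/5;
    ∫_0^4 20*x^3 dx = 1280;  ∫_0^4 16*x^2 dx = 1024/3;  ∫_0^4 12*x dx = 96;
    ∫_0^4 9 dx = 36.
  Sum: 65536/7 + 16384/3 + 12288/5 + 1280 + 1024/3 + 96 + 36 = 1998628/105.
  ∫_0^4 u'(x)^2 dx = ∫_0^4 (36*x^4 + 48*x^3 + 40*x^2 + 16*x + 4) dx. Term by term:
    ∫_0^4 36*x^4 dx = 36864/5;  ∫_0^4 48*x^3 dx = 3072;  ∫_0^4 40*x^2 dx = 2560/3;
    ∫_0^4 16*x dx = 128;  ∫_0^4 4 dx = 16.
  Sum: 36864/5 + 3072 + 2560/3 + 128 + 16 = 171632/15.
Adding: ||u||_{H^1}^2 = 1998628/105 + 171632/15 = 1066684/35.


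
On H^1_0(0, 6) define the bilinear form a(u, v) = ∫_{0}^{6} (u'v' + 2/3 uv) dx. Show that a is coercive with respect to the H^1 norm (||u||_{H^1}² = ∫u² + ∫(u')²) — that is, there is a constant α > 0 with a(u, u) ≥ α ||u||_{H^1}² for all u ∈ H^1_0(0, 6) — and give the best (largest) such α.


α = (π^2 + 24)/(π^2 + 36)

Coercivity of a(·,·) on H^1_0(0, 6) means a(u, u) ≥ α ||u||_{H^1}² for every u ∈ H^1_0.
The interval has length L = 6, and Poincaré/coercivity depend only on L. Here a(u, u) = ∫(u')² + (2/3)·∫u².
Here 0 < c = 2/3 < 1. The condition a(u,u) ≥ α||u||_{H^1}² reads (1−α)∫(u')² ≥ (α−c)∫u². Any admissible α is ≤ 1 (rapidly oscillating u have ∫u²/∫(u')² → 0), and α = 1 would force 0 ≥ (1−c)∫u², impossible since c < 1; so 1−α > 0. By the sharp Poincaré inequality on H^1_0 of an interval of length L, ∫(u')² ≥ (π/L)²∫u² with equality for the first sine mode sin(π(x−x₀)/L) (x₀ the left endpoint), so the inequality holds for all u iff (1−α)(π/L)² ≥ α − c, i.e. α ≤ ((π/L)² + c)/((π/L)² + 1) = (1 + c(L/π)²)/(1 + (L/π)²). With (π/L)² = π^2/36 and c = 2/3, the largest admissible constant is α = ((π/L)² + c)/((π/L)² + 1).
Simplifying, α = (π^2 + 24)/(π^2 + 36).


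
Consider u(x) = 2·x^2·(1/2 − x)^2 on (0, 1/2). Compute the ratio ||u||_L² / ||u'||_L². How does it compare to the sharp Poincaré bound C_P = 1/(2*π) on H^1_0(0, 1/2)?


||u||_L² / ||u'||_L² = sqrt(3)/12 < C_P = 1/(2*π).

u(x) = 2·x^2·(1/2 − x)^2, so u'(x) = x*(2*x - 1)*(4*x - 1).
u(x) = 2·x^2·(1/2 − x)^2 vanishes at x = 0 and x = 1/2, so u ∈ H^1_0(0, 1/2). Differentiate via the product rule and integrate the resulting polynomials term by term.
  ∫_0^1/2 u² dx = ∫_0^1/2 (4*x^8 - 8*x^7 + 6*x^6 - 2*x^5 + x^4/4) dx. Term by term:
    ∫_0^1/2 4*x^8 dx = 1/1152;  ∫_0^1/2 -8*x^7 dx = -1/256;  ∫_0^1/2 6*x^6 dx = 3/448;
    ∫_0^1/2 -2*x^5 dx = -1/192;  ∫_0^1/2 x^4/4 dx = 1/640.
  Sum: 1/1152 − 1/256 + 3/448 − 1/192 + 1/640 = 1/80640.
  ∫_0^1/2 (u')² dx = ∫_0^1/2 (64*x^6 - 96*x^5 + 52*x^4 - 12*x^3 + x^2) dx. Term by term:
    ∫_0^1/2 64*x^6 dx = 1/14;  ∫_0^1/2 -96*x^5 dx = -1/4;  ∫_0^1/2 52*x^4 dx = 13/40;
    ∫_0^1/2 -12*x^3 dx = -3/16;  ∫_0^1/2 x^2 dx = 1/24.
  Sum: 1/14 − 1/4 + 13/40 − 3/16 + 1/24 = 1/1680.
∫_0^1/2 u² dx = 1/80640, so ||u||_L² = sqrt(35)/1680.
∫_0^1/2 (u')² dx = 1/1680, so ||u'||_L² = sqrt(105)/420.
Ratio ||u||_L² / ||u'||_L² = sqrt(3)/12.
Sharp Poincaré constant on H^1_0(0, 1/2) is C_P = L/π = 1/(2*π), achieved by sin(2*π·x).
A polynomial bump cannot attain the sharp Poincaré constant (only the first sine eigenfunction does), so the ratio is strictly less than C_P, consistent with ||u||_L² ≤ C_P ||u'||_L².


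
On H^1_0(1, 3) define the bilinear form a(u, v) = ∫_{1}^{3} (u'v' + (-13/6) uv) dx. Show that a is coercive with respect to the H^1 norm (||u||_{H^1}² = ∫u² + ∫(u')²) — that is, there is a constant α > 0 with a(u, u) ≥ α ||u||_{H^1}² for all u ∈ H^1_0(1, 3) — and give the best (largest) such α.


α = (-26/3 + π^2)/(4 + π^2)

Coercivity of a(·,·) on H^1_0(1, 3) means a(u, u) ≥ α ||u||_{H^1}² for every u ∈ H^1_0.
The interval has length L = 2, and Poincaré/coercivity depend only on L. Here a(u, u) = ∫(u')² + (-13/6)·∫u².
Here c = -13/6 < 0 with |c| < (π/L)² = π^2/4, so coercivity still holds. The condition a(u,u) ≥ α||u||_{H^1}² reads (1−α)∫(u')² ≥ (α−c)∫u². Any admissible α is ≤ 1 (rapidly oscillating u have ∫u²/∫(u')² → 0), and α = 1 would force 0 ≥ (1−c)∫u², impossible since c < 1; so 1−α > 0. By the sharp Poincaré inequality on H^1_0 of an interval of length L, ∫(u')² ≥ (π/L)²∫u² with equality for the first sine mode sin(π(x−x₀)/L) (x₀ the left endpoint), so the inequality holds for all u iff (1−α)(π/L)² ≥ α − c, i.e. α ≤ ((π/L)² + c)/((π/L)² + 1) = (1 + c(L/π)²)/(1 + (L/π)²). (Direct route, valid since c ≤ 0: Poincaré gives c∫u² ≥ c(L/π)²∫(u')², so a(u,u) ≥ (1 + c(L/π)²)∫(u')², while ||u||_{H^1}² ≤ (1 + (L/π)²)∫(u')²; dividing yields the same α.) With (π/L)² = π^2/4 and c = -13/6, the largest admissible constant is α = ((π/L)² + c)/((π/L)² + 1).
Simplifying, α = (-26/3 + π^2)/(4 + π^2).


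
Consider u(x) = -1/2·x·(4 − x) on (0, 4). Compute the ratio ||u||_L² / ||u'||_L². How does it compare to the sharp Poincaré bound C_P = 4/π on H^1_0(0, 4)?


||u||_L² / ||u'||_L² = 2*sqrt(10)/5 < C_P = 4/π.

u(x) = -1/2·x·(4 − x), so u'(x) = x - 2.
u(x) = -1/2·x·(4 − x) vanishes at x = 0 and x = 4, so u ∈ H^1_0(0, 4). Differentiate via the product rule and integrate the resulting polynomials term by term.
  ∫_0^4 u² dx = ∫_0^4 (x^4/4 - 2*x^3 + 4*x^2) dx. Term by term:
    ∫_0^4 x^4/4 dx = 256/5;  ∫_0^4 -2*x^3 dx = -128;  ∫_0^4 4*x^2 dx = 256/3.
  Sum: 256/5 − 128 + 256/3 = 128/15.
  ∫_0^4 (u')² dx = ∫_0^4 (x^2 - 4*x + 4) dx. Term by term:
    ∫_0^4 x^2 dx = 64/3;  ∫_0^4 -4*x dx = -32;  ∫_0^4 4 dx = 16.
  Sum: 64/3 − 32 + 16 = 16/3.
∫_0^4 u² dx = 128/15, so ||u||_L² = 8*sqrt(30)/15.
∫_0^4 (u')² dx = 16/3, so ||u'||_L² = 4*sqrt(3)/3.
Ratio ||u||_L² / ||u'||_L² = 2*sqrt(10)/5.
Sharp Poincaré constant on H^1_0(0, 4) is C_P = L/π = 4/π, achieved by sin(π/4·x).
A polynomial bump cannot attain the sharp Poincaré constant (only the first sine eigenfunction does), so the ratio is strictly less than C_P, consistent with ||u||_L² ≤ C_P ||u'||_L².


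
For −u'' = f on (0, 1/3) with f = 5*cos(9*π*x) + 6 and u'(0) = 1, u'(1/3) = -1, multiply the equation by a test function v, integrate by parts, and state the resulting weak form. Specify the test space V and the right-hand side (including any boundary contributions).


V = H^1(0, 1/3) (v unrestricted at boundary; u is determined up to an additive constant); weak form: ∫_0^1/3 u'v' dx = ∫_0^1/3 (5*cos(9*π*x) + 6) v dx − v(1/3) − v(0) for all v ∈ V.

Multiply both sides by a test function v and integrate from 0 to 1/3:
  ∫_0^1/3 −u''(x) v(x) dx = ∫_0^1/3 f(x) v(x) dx.
Integrate the LHS by parts once:
  ∫_0^1/3 −u'' v dx = −[u'(x) v(x)]_0^1/3 + ∫_0^1/3 u'(x) v'(x) dx.
Thus ∫_0^1/3 u'(x) v'(x) dx = ∫_0^1/3 f(x) v(x) dx + [u'(x) v(x)]_0^1/3.
Choose V so that boundary terms are either known or forced to vanish.
u has inhomogeneous Neumann u'(0) = 1, u'(1/3) = -1. [u' v]_0^1/3 = (-1)·v(1/3) − (1)·v(0) = − v(1/3) − v(0). Take V = H^1(0, 1/3); boundary term becomes part of RHS.
Weak formulation: find u (satisfying any essential BC) such that ∫_0^1/3 u'(x) v'(x) dx = ∫_0^1/3 f v dx − v(1/3) − v(0) for all v ∈ V (Neumann data are natural BCs: they enter the RHS as boundary terms).
Substituting f(x) = 5*cos(9*π*x) + 6, the right-hand side is ∫_0^1/3 (5*cos(9*π*x) + 6) v dx − v(1/3) − v(0).
Compatibility check (pure Neumann): taking v ≡ 1 ∈ V gives 0 = ∫_0^1/3 f dx + (-1) − (1), i.e. ∫_0^1/3 f dx must equal u'(0) − u'(1/3) = 2. Indeed ∫_0^1/3 (5*cos(9*π*x) + 6) dx = 2, so the data are compatible. The solution is then unique only up to an additive constant (fix it e.g. by requiring ∫_0^1/3 u dx = 0).


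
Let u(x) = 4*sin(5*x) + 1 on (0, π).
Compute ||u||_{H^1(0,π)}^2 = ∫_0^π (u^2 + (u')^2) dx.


||u||_{H^1(0,π)}^2 = 16/5 + 209*π

u'(x) = 20*cos(5*x).
Expand u² and (u')² and integrate term by term on (0, π), using: for integers n ≥ 1, ∫_0^π sin²(nx) dx = ∫_0^π cos²(nx) dx = π/2; for n ≠ n', ∫_0^π sin(nx)sin(n'x) dx = ∫_0^π cos(nx)cos(n'x) dx = 0; and by product-to-sum, ∫_0^π sin(nx)cos(n'x) dx = ½∫_0^π [sin((n+n')x) + sin((n−n')x)] dx, which is 0 when n+n' is even and 2n/(n²−n'²) when n+n' is odd (it need not vanish on (0, π)). For the constant mode: ∫_0^π 1 dx = π, ∫_0^π cos(nx) dx = 0, ∫_0^π sin(nx) dx = (1−(−1)^n)/n.
  u² squared terms: (1)²·∫1 dx = 1·π = π;  (4)²·∫sin(5x)² dx = 16·π/2 = 8*π.
  u² cross terms: 2·(1)·(4)·∫1·sin(5x) dx = 8·(2/5) = 16/5.
  So ∫_0^π u² dx = π + 8*π + 16/5 = 16/5 + 9*π.
  (u')² squared terms: (20)²·∫cos(5x)² dx = 400·π/2 = 200*π.
  So ∫_0^π (u')² dx = 200*π.
||u||_{H^1}^2 = (16/5 + 9*π) + (200*π) = 16/5 + 209*π.


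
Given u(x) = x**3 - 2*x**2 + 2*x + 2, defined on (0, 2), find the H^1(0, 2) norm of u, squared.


||u||_{H^1}^2 = 3824/105

The H^1 norm (squared) on an interval (0, L) is
  ||u||_{H^1}^2 = ∫_0^L u(x)^2 dx + ∫_0^L u'(x)^2 dx.
Compute u'(x) = 3*x**2 - 4*x + 2.
Then u(x)^2 = x**6 - 4*x**5 + 8*x**4 - 4*x**3 - 4*x**2 + 8*x + 4 and u'(x)^2 = 9*x**4 - 24*x**3 + 28*x**2 - 16*x + 4.
Integrate each monomial from 0 to 2 using ∫_0^2 c·x^n dx = c·2^(n+1)/(n+1):
  ∫_0^2 u(x)^2 dx = ∫_0^2 (x^6 - 4*x^5 + 8*x^4 - 4*x^3 - 4*x^2 + 8*x + 4) dx. Term by term:
    ∫_0^2 x^6 dx = 128/7;  ∫_0^2 -4*x^5 dx = -128/3;  ∫_0^2 8*x^4 dx = 256/5;
    ∫_0^2 -4*x^3 dx = -16;  ∫_0^2 -4*x^2 dx = -32/3;  ∫_0^2 8*x dx = 16;
    ∫_0^2 4 dx = 8.
  Sum: 128/7 − 128/3 + 256/5 − 16 − 32/3 + 16 + 8 = 2536/105.
  ∫_0^2 u'(x)^2 dx = ∫_0^2 (9*x^4 - 24*x^3 + 28*x^2 - 16*x + 4) dx. Term by term:
    ∫_0^2 9*x^4 dx = 288/5;  ∫_0^2 -24*x^3 dx = -96;  ∫_0^2 28*x^2 dx = 224/3;
    ∫_0^2 -16*x dx = -32;  ∫_0^2 4 dx = 8.
  Sum: 288/5 − 96 + 224/3 − 32 + 8 = 184/15.
Adding: ||u||_{H^1}^2 = 2536/105 + 184/15 = 3824/105.


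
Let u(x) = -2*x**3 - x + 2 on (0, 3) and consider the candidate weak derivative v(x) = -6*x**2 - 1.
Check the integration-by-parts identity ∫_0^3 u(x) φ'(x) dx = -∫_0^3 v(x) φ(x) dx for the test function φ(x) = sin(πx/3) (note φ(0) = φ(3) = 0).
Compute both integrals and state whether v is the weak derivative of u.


LHS = -648/π^3 + 168/π, RHS = -648/π^3 + 168/π. Yes, v = u' weakly.

u(x) = -2*x**3 - x + 2, classical derivative u'(x) = -6*x**2 - 1.
φ(x) = sin(πx/3), so φ'(x) = π*cos(π*x/3)/3.
Note φ(0) = φ(3) = 0, so the boundary term u·φ vanishes.
LHS = ∫_0^3 u(x) φ'(x) dx = ∫_0^3 (-2*π*x^3*cos(π*x/3)/3 - π*x*cos(π*x/3)/3 + 2*π*cos(π*x/3)/3) dx. Term by term:
  ∫_0^3 2*π*cos(π*x/3)/3 dx = 0;  ∫_0^3 -2*π*x^3*cos(π*x/3)/3 dx = -648/π^3 + 162/π;  ∫_0^3 -π*x*cos(π*x/3)/3 dx = 6/π.
Sum: 0 + -648/π^3 + 162/π + 6/π = -648/π^3 + 168/π.
So LHS = -648/π^3 + 168/π.
∫_0^3 v(x) φ(x) dx = ∫_0^3 (-6*x^2*sin(π*x/3) - sin(π*x/3)) dx. Term by term:
  ∫_0^3 -sin(π*x/3) dx = -6/π;  ∫_0^3 -6*x^2*sin(π*x/3) dx = -162/π + 648/π^3.
Sum: -6/π + -162/π + 648/π^3 = -168/π + 648/π^3.
So RHS = -∫_0^3 v(x) φ(x) dx = -648/π^3 + 168/π.
LHS = RHS, so the identity holds for this test φ.
Moreover u is smooth here and v(x) = u'(x) = -6*x**2 - 1 pointwise, so the identity holds for every test function. Hence v is the weak derivative of u.


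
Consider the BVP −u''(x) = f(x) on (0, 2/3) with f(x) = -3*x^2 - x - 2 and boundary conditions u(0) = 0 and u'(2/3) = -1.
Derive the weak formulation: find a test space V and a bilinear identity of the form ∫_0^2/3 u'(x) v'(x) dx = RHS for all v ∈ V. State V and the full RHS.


V = {v ∈ H^1(0, 2/3) : v(0) = 0} (test functions vanish at x = 0 where u is specified); weak form: ∫_0^2/3 u'v' dx = ∫_0^2/3 (-3*x^2 - x - 2) v dx − v(2/3) for all v ∈ V.

Multiply both sides by a test function v and integrate from 0 to 2/3:
  ∫_0^2/3 −u''(x) v(x) dx = ∫_0^2/3 f(x) v(x) dx.
Integrate the LHS by parts once:
  ∫_0^2/3 −u'' v dx = −[u'(x) v(x)]_0^2/3 + ∫_0^2/3 u'(x) v'(x) dx.
Thus ∫_0^2/3 u'(x) v'(x) dx = ∫_0^2/3 f(x) v(x) dx + [u'(x) v(x)]_0^2/3.
Choose V so that boundary terms are either known or forced to vanish.
Mixed BC: u(0) = 0 (Dirichlet) and u'(2/3) = -1 (Neumann). Define V = {v ∈ H^1(0, 2/3) : v(0) = 0}. Then [u' v]_0^2/3 = u'(2/3)·v(2/3) − u'(0)·0 = − v(2/3).
Weak formulation: find u (satisfying any essential BC) such that ∫_0^2/3 u'(x) v'(x) dx = ∫_0^2/3 f v dx − v(2/3) for all v ∈ V (Dirichlet at 0 absorbed into V; Neumann datum at x = 2/3 contributes the boundary term).
Substituting f(x) = -3*x^2 - x - 2, the right-hand side is ∫_0^2/3 (-3*x^2 - x - 2) v dx − v(2/3).


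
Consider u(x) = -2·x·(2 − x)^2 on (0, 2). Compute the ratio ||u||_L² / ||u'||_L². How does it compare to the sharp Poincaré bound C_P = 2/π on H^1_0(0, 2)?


||u||_L² / ||u'||_L² = sqrt(14)/7 < C_P = 2/π.

u(x) = -2·x·(2 − x)^2, so u'(x) = 2*(2 - 3*x)*(x - 2).
u(x) = -2·x·(2 − x)^2 vanishes at x = 0 and x = 2, so u ∈ H^1_0(0, 2). Differentiate via the product rule and integrate the resulting polynomials term by term.
  ∫_0^2 u² dx = ∫_0^2 (4*x^6 - 32*x^5 + 96*x^4 - 128*x^3 + 64*x^2) dx. Term by term:
    ∫_0^2 4*x^6 dx = 512/7;  ∫_0^2 -32*x^5 dx = -1024/3;  ∫_0^2 96*x^4 dx = 3072/5;
    ∫_0^2 -128*x^3 dx = -512;  ∫_0^2 64*x^2 dx = 512/3.
  Sum: 512/7 − 1024/3 + 3072/5 − 512 + 512/3 = 512/105.
  ∫_0^2 (u')² dx = ∫_0^2 (36*x^4 - 192*x^3 + 352*x^2 - 256*x + 64) dx. Term by term:
    ∫_0^2 36*x^4 dx = 1152/5;  ∫_0^2 -192*x^3 dx = -768;  ∫_0^2 352*x^2 dx = 2816/3;
    ∫_0^2 -256*x dx = -512;  ∫_0^2 64 dx = 128.
  Sum: 1152/5 − 768 + 2816/3 − 512 + 128 = 256/15.
∫_0^2 u² dx = 512/105, so ||u||_L² = 16*sqrt(210)/105.
∫_0^2 (u')² dx = 256/15, so ||u'||_L² = 16*sqrt(15)/15.
Ratio ||u||_L² / ||u'||_L² = sqrt(14)/7.
Sharp Poincaré constant on H^1_0(0, 2) is C_P = L/π = 2/π, achieved by sin(π/2·x).
A polynomial bump cannot attain the sharp Poincaré constant (only the first sine eigenfunction does), so the ratio is strictly less than C_P, consistent with ||u||_L² ≤ C_P ||u'||_L².


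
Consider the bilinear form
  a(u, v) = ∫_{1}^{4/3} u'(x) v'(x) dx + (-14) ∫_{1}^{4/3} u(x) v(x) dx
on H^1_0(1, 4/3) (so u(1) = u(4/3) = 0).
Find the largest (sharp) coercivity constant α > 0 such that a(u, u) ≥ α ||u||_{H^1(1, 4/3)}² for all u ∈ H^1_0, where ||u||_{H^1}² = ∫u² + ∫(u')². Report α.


α = (-14 + 9*π^2)/(1 + 9*π^2)

Coercivity of a(·,·) on H^1_0(1, 4/3) means a(u, u) ≥ α ||u||_{H^1}² for every u ∈ H^1_0.
The interval has length L = 1/3, and Poincaré/coercivity depend only on L. Here a(u, u) = ∫(u')² + (-14)·∫u².
Here c = -14 < 0 with |c| < (π/L)² = 9*π^2, so coercivity still holds. The condition a(u,u) ≥ α||u||_{H^1}² reads (1−α)∫(u')² ≥ (α−c)∫u². Any admissible α is ≤ 1 (rapidly oscillating u have ∫u²/∫(u')² → 0), and α = 1 would force 0 ≥ (1−c)∫u², impossible since c < 1; so 1−α > 0. By the sharp Poincaré inequality on H^1_0 of an interval of length L, ∫(u')² ≥ (π/L)²∫u² with equality for the first sine mode sin(π(x−x₀)/L) (x₀ the left endpoint), so the inequality holds for all u iff (1−α)(π/L)² ≥ α − c, i.e. α ≤ ((π/L)² + c)/((π/L)² + 1) = (1 + c(L/π)²)/(1 + (L/π)²). (Direct route, valid since c ≤ 0: Poincaré gives c∫u² ≥ c(L/π)²∫(u')², so a(u,u) ≥ (1 + c(L/π)²)∫(u')², while ||u||_{H^1}² ≤ (1 + (L/π)²)∫(u')²; dividing yields the same α.) With (π/L)² = 9*π^2 and c = -14, the largest admissible constant is α = ((π/L)² + c)/((π/L)² + 1).
Simplifying, α = (-14 + 9*π^2)/(1 + 9*π^2).


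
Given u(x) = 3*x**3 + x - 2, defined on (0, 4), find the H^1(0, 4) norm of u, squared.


||u||_{H^1}^2 = 4043348/105

The H^1 norm (squared) on an interval (0, L) is
  ||u||_{H^1}^2 = ∫_0^L u(x)^2 dx + ∫_0^L u'(x)^2 dx.
Compute u'(x) = 9*x**2 + 1.
Then u(x)^2 = 9*x**6 + 6*x**4 - 12*x**3 + x**2 - 4*x + 4 and u'(x)^2 = 81*x**4 + 18*x**2 + 1.
Integrate each monomial from 0 to 4 using ∫_0^4 c·x^n dx = c·4^(n+1)/(n+1):
  ∫_0^4 u(x)^2 dx = ∫_0^4 (9*x^6 + 6*x^4 - 12*x^3 + x^2 - 4*x + 4) dx. Term by term:
    ∫_0^4 9*x^6 dx = 147456/7;  ∫_0^4 6*x^4 dx = 6144/5;  ∫_0^4 -12*x^3 dx = -768;
    ∫_0^4 x^2 dx = 64/3;  ∫_0^4 -4*x dx = -32;  ∫_0^4 4 dx = 16.
  Sum: 147456/7 + 6144/5 − 768 + 64/3 − 32 + 16 = 2260784/105.
  ∫_0^4 u'(x)^2 dx = ∫_0^4 (81*x^4 + 18*x^2 + 1) dx. Term by term:
    ∫_0^4 81*x^4 dx = 82944/5;  ∫_0^4 18*x^2 dx = 384;  ∫_0^4 1 dx = 4.
  Sum: 82944/5 + 384 + 4 = 84884/5.
Adding: ||u||_{H^1}^2 = 2260784/105 + 84884/5 = 4043348/105.


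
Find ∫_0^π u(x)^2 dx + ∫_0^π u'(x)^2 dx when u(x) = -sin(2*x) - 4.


||u||_{H^1(0,π)}^2 = 37*π/2

u'(x) = -2*cos(2*x).
Expand u² and (u')² and integrate term by term on (0, π), using: for integers n ≥ 1, ∫_0^π sin²(nx) dx = ∫_0^π cos²(nx) dx = π/2; for n ≠ n', ∫_0^π sin(nx)sin(n'x) dx = ∫_0^π cos(nx)cos(n'x) dx = 0; and by product-to-sum, ∫_0^π sin(nx)cos(n'x) dx = ½∫_0^π [sin((n+n')x) + sin((n−n')x)] dx, which is 0 when n+n' is even and 2n/(n²−n'²) when n+n' is odd (it need not vanish on (0, π)). For the constant mode: ∫_0^π 1 dx = π, ∫_0^π cos(nx) dx = 0, ∫_0^π sin(nx) dx = (1−(−1)^n)/n.
  u² squared terms: (-4)²·∫1 dx = 16·π = 16*π;  (-1)²·∫sin(2x)² dx = 1·π/2 = π/2.
  u² cross terms: 2·(-4)·(-1)·∫1·sin(2x) dx = 8·(0) = 0.
  So ∫_0^π u² dx = 16*π + π/2 + 0 = 33*π/2.
  (u')² squared terms: (-2)²·∫cos(2x)² dx = 4·π/2 = 2*π.
  So ∫_0^π (u')² dx = 2*π.
||u||_{H^1}^2 = (33*π/2) + (2*π) = 37*π/2.


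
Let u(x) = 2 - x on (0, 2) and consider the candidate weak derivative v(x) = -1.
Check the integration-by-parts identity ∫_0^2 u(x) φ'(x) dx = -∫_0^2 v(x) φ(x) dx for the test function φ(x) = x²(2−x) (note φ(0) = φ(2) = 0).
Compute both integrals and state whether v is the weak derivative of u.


LHS = 4/3, RHS = 4/3. Yes, v = u' weakly.

u(x) = 2 - x, classical derivative u'(x) = -1.
φ(x) = x²(2−x), so φ'(x) = x*(4 - 3*x).
Note φ(0) = φ(2) = 0, so the boundary term u·φ vanishes.
LHS = ∫_0^2 u(x) φ'(x) dx = ∫_0^2 (3*x^3 - 10*x^2 + 8*x) dx. Term by term:
  ∫_0^2 3*x^3 dx = 12;  ∫_0^2 -10*x^2 dx = -80/3;  ∫_0^2 8*x dx = 16.
Sum: 12 − 80/3 + 16 = 4/3.
So LHS = 4/3.
∫_0^2 v(x) φ(x) dx = ∫_0^2 (x^3 - 2*x^2) dx. Term by term:
  ∫_0^2 x^3 dx = 4;  ∫_0^2 -2*x^2 dx = -16/3.
Sum: 4 − 16/3 = -4/3.
So RHS = -∫_0^2 v(x) φ(x) dx = 4/3.
LHS = RHS, so the identity holds for this test φ.
Moreover u is smooth here and v(x) = u'(x) = -1 pointwise, so the identity holds for every test function. Hence v is the weak derivative of u.


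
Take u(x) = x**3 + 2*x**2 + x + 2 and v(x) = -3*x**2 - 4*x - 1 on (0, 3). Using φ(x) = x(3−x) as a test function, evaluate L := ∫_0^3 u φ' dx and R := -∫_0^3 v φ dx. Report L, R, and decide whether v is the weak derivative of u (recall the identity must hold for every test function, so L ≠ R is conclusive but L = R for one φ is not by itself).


LHS = -1359/20, RHS = 1359/20. No, v is not the weak derivative of u.

u(x) = x**3 + 2*x**2 + x + 2, classical derivative u'(x) = 3*x**2 + 4*x + 1.
φ(x) = x(3−x), so φ'(x) = 3 - 2*x.
Note φ(0) = φ(3) = 0, so the boundary term u·φ vanishes.
LHS = ∫_0^3 u(x) φ'(x) dx = ∫_0^3 (-2*x^4 - x^3 + 4*x^2 - x + 6) dx. Term by term:
  ∫_0^3 -2*x^4 dx = -486/5;  ∫_0^3 -x^3 dx = -81/4;  ∫_0^3 4*x^2 dx = 36;
  ∫_0^3 -x dx = -9/2;  ∫_0^3 6 dx = 18.
Sum: -486/5 − 81/4 + 36 − 9/2 + 18 = -1359/20.
So LHS = -1359/20.
∫_0^3 v(x) φ(x) dx = ∫_0^3 (3*x^4 - 5*x^3 - 11*x^2 - 3*x) dx. Term by term:
  ∫_0^3 3*x^4 dx = 729/5;  ∫_0^3 -5*x^3 dx = -405/4;  ∫_0^3 -11*x^2 dx = -99;
  ∫_0^3 -3*x dx = -27/2.
Sum: 729/5 − 405/4 − 99 − 27/2 = -1359/20.
So RHS = -∫_0^3 v(x) φ(x) dx = 1359/20.
LHS − RHS = -1359/10 ≠ 0, so the identity fails.
(For a valid weak derivative the identity must hold for EVERY test function, in particular this one. The failure shows v is NOT the weak derivative of u.)
Correct weak derivative would be u'(x) = 3*x**2 + 4*x + 1.


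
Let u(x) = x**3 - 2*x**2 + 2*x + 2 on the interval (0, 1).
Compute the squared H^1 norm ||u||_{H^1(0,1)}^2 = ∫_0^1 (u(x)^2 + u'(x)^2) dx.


||u||_{H^1}^2 = 827/105

The H^1 norm (squared) on an interval (0, L) is
  ||u||_{H^1}^2 = ∫_0^L u(x)^2 dx + ∫_0^L u'(x)^2 dx.
Compute u'(x) = 3*x**2 - 4*x + 2.
Then u(x)^2 = x**6 - 4*x**5 + 8*x**4 - 4*x**3 - 4*x**2 + 8*x + 4 and u'(x)^2 = 9*x**4 - 24*x**3 + 28*x**2 - 16*x + 4.
Integrate each monomial from 0 to 1 using ∫_0^1 c·x^n dx = c·1^(n+1)/(n+1):
  ∫_0^1 u(x)^2 dx = ∫_0^1 (x^6 - 4*x^5 + 8*x^4 - 4*x^3 - 4*x^2 + 8*x + 4) dx. Term by term:
    ∫_0^1 x^6 dx = 1/7;  ∫_0^1 -4*x^5 dx = -2/3;  ∫_0^1 8*x^4 dx = 8/5;
    ∫_0^1 -4*x^3 dx = -1;  ∫_0^1 -4*x^2 dx = -4/3;  ∫_0^1 8*x dx = 4;
    ∫_0^1 4 dx = 4.
  Sum: 1/7 − 2/3 + 8/5 − 1 − 4/3 + 4 + 4 = 236/35.
  ∫_0^1 u'(x)^2 dx = ∫_0^1 (9*x^4 - 24*x^3 + 28*x^2 - 16*x + 4) dx. Term by term:
    ∫_0^1 9*x^4 dx = 9/5;  ∫_0^1 -24*x^3 dx = -6;  ∫_0^1 28*x^2 dx = 28/3;
    ∫_0^1 -16*x dx = -8;  ∫_0^1 4 dx = 4.
  Sum: 9/5 − 6 + 28/3 − 8 + 4 = 17/15.
Adding: ||u||_{H^1}^2 = 236/35 + 17/15 = 827/105.


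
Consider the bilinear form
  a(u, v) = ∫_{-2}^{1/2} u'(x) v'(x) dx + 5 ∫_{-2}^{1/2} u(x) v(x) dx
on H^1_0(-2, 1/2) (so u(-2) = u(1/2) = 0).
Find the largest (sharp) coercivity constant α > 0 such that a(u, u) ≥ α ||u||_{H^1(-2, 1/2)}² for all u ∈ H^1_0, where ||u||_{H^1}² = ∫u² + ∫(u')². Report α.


α = 1

Coercivity of a(·,·) on H^1_0(-2, 1/2) means a(u, u) ≥ α ||u||_{H^1}² for every u ∈ H^1_0.
The interval has length L = 5/2, and Poincaré/coercivity depend only on L. Here a(u, u) = ∫(u')² + (5)·∫u².
Here c = 5 ≥ 1, so a(u,u) = ∫(u')² + c∫u² ≥ ∫(u')² + ∫u² = ||u||_{H^1}², i.e. α = 1 works. No larger α is possible: a(u,u) ≥ α||u||_{H^1}² means (1−α)∫(u')² ≥ (α−c)∫u², and for the modes u_n = sin(nπ(x−x₀)/L) (x₀ the left endpoint) one has ∫u_n²/∫(u_n')² = (L/(nπ))² → 0, so a(u_n,u_n)/||u_n||_{H^1}² → 1. Hence the optimal constant is α = 1.
Therefore α = 1.


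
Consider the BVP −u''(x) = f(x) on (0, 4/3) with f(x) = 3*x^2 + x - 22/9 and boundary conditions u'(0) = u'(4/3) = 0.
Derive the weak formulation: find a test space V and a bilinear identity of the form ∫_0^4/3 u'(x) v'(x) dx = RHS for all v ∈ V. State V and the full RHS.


V = H^1(0, 4/3) (no boundary constraint on v; u is determined up to an additive constant); weak form: ∫_0^4/3 u'v' dx = ∫_0^4/3 (3*x^2 + x - 22/9) v dx for all v ∈ V.

Multiply both sides by a test function v and integrate from 0 to 4/3:
  ∫_0^4/3 −u''(x) v(x) dx = ∫_0^4/3 f(x) v(x) dx.
Integrate the LHS by parts once:
  ∫_0^4/3 −u'' v dx = −[u'(x) v(x)]_0^4/3 + ∫_0^4/3 u'(x) v'(x) dx.
Thus ∫_0^4/3 u'(x) v'(x) dx = ∫_0^4/3 f(x) v(x) dx + [u'(x) v(x)]_0^4/3.
Choose V so that boundary terms are either known or forced to vanish.
u has homogeneous Neumann: u'(0) = u'(4/3) = 0. So [u' v]_0^4/3 = 0·v(4/3) − 0·v(0) = 0 for any v; take V = H^1(0, 4/3).
Weak formulation: find u (satisfying any essential BC) such that ∫_0^4/3 u'(x) v'(x) dx = ∫_0^4/3 f v dx for all v ∈ V (homogeneous Neumann, so boundary terms vanish).
Substituting f(x) = 3*x^2 + x - 22/9, the right-hand side is ∫_0^4/3 (3*x^2 + x - 22/9) v dx.
Compatibility check (pure Neumann): taking v ≡ 1 ∈ V gives 0 = ∫_0^4/3 f dx + (0) − (0), i.e. ∫_0^4/3 f dx must equal u'(0) − u'(4/3) = 0. Indeed ∫_0^4/3 (3*x^2 + x - 22/9) dx = 0, so the data are compatible. The solution is then unique only up to an additive constant (fix it e.g. by requiring ∫_0^4/3 u dx = 0).


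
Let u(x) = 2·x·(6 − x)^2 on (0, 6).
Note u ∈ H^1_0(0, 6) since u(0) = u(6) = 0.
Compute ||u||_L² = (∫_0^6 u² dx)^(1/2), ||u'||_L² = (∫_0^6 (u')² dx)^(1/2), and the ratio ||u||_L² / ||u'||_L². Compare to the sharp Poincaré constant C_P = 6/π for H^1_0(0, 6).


||u||_L² / ||u'||_L² = 3*sqrt(14)/7 < C_P = 6/π.

u(x) = 2·x·(6 − x)^2, so u'(x) = 6*(x - 6)*(x - 2).
u(x) = 2·x·(6 − x)^2 vanishes at x = 0 and x = 6, so u ∈ H^1_0(0, 6). Differentiate via the product rule and integrate the resulting polynomials term by term.
  ∫_0^6 u² dx = ∫_0^6 (4*x^6 - 96*x^5 + 864*x^4 - 3456*x^3 + 5184*x^2) dx. Term by term:
    ∫_0^6 4*x^6 dx = 1119744/7;  ∫_0^6 -96*x^5 dx = -746496;  ∫_0^6 864*x^4 dx = 6718464/5;
    ∫_0^6 -3456*x^3 dx = -1119744;  ∫_0^6 5184*x^2 dx = 373248.
  Sum: 1119744/7 − 746496 + 6718464/5 − 1119744 + 373248 = 373248/35.
  ∫_0^6 (u')² dx = ∫_0^6 (36*x^4 - 576*x^3 + 3168*x^2 - 6912*x + 5184) dx. Term by term:
    ∫_0^6 36*x^4 dx = 279936/5;  ∫_0^6 -576*x^3 dx = -186624;  ∫_0^6 3168*x^2 dx = 228096;
    ∫_0^6 -6912*x dx = -124416;  ∫_0^6 5184 dx = 31104.
  Sum: 279936/5 − 186624 + 228096 − 124416 + 31104 = 20736/5.
∫_0^6 u² dx = 373248/35, so ||u||_L² = 432*sqrt(70)/35.
∫_0^6 (u')² dx = 20736/5, so ||u'||_L² = 144*sqrt(5)/5.
Ratio ||u||_L² / ||u'||_L² = 3*sqrt(14)/7.
Sharp Poincaré constant on H^1_0(0, 6) is C_P = L/π = 6/π, achieved by sin(π/6·x).
A polynomial bump cannot attain the sharp Poincaré constant (only the first sine eigenfunction does), so the ratio is strictly less than C_P, consistent with ||u||_L² ≤ C_P ||u'||_L².
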